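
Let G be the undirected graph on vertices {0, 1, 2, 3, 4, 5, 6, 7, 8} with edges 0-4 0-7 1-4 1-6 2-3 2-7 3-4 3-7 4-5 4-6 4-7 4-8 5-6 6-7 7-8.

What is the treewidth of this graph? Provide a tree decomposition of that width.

Each bag holds 3 vertices, so the decomposition has width 2, which upper-bounds the treewidth. For the lower bound, the 3 vertices {2, 3, 7} are pairwise adjacent, and any tree decomposition puts a clique entirely inside one bag — forcing width ≥ 2. Hence tw(G) = 2 exactly.

Treewidth 2.
One optimal decomposition is:
Bags: B1 = {4, 7, 8}  B2 = {3, 4, 7}  B3 = {4, 6, 7}  B4 = {1, 4, 6}  B5 = {4, 5, 6}  B6 = {2, 3, 7}  B7 = {0, 4, 7}
Tree: B1–B2, B1–B3, B3–B4, B3–B5, B2–B6, B2–B7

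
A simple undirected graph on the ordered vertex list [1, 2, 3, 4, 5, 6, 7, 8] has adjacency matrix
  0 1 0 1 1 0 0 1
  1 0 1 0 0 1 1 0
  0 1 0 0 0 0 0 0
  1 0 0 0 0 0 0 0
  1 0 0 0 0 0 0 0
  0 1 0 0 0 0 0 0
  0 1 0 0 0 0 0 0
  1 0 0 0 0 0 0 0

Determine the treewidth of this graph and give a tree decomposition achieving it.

Treewidth 1.
One such decomposition:
Bags: B1 = {1, 2}  B2 = {1, 8}  B3 = {1, 5}  B4 = {2, 7}  B5 = {2, 3}  B6 = {2, 6}  B7 = {1, 4}
Tree: B1–B2, B1–B3, B1–B4, B4–B5, B5–B6, B3–B7

The largest bag has 2 vertices, giving width 1; this decomposition certifies tw(G) ≤ 1. Since G has at least one edge (e.g. 1–2), it is not an edgeless graph, so tw(G) ≥ 1. Therefore the treewidth is 1.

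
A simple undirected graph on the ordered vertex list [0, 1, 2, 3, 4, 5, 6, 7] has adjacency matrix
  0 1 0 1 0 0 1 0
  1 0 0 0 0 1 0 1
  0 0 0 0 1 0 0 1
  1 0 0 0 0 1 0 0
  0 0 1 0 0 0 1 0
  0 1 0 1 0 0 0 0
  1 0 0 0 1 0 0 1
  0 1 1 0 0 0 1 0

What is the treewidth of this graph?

A width-2 tree decomposition is:
Bags: B1 = {0, 3, 5}  B2 = {0, 1, 5}  B3 = {0, 1, 6}  B4 = {1, 6, 7}  B5 = {4, 6, 7}  B6 = {2, 4, 7}
Tree: B1–B2, B2–B3, B3–B4, B4–B5, B5–B6
Every bag has size at most 3, so the width is 3 − 1 = 2 and tw(G) ≤ 2. The edges 3–5–1–0–3 form a cycle, so G is not a tree and its treewidth is at least 2. Hence tw(G) = 2 exactly.

2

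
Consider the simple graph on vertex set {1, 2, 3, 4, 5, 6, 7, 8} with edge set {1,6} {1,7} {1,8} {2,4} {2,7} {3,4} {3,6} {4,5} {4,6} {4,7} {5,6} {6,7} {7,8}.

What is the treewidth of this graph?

2

A width-2 tree decomposition is:
Bags: B1 = {1, 6, 7}  B2 = {4, 6, 7}  B3 = {1, 7, 8}  B4 = {4, 5, 6}  B5 = {3, 4, 6}  B6 = {2, 4, 7}
Tree: B1–B2, B1–B3, B2–B4, B2–B5, B2–B6
Each bag holds 3 vertices, so the decomposition has width 2, which upper-bounds the treewidth. For the lower bound, the 3 vertices {1, 7, 8} are pairwise adjacent, and any tree decomposition puts a clique entirely inside one bag — forcing width ≥ 2. The upper and lower bounds meet at 2, so that is the treewidth.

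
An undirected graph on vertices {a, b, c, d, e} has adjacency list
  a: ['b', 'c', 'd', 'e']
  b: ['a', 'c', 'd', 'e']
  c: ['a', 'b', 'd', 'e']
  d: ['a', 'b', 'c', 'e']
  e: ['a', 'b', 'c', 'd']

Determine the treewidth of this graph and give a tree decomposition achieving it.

A single bag containing all 5 vertices is trivially a valid decomposition of width 4. On the other hand G contains the 5-clique {a, b, c, d, e}. A clique must lie in a single bag of any decomposition, so no decomposition can have width below 4. Hence tw(G) = 4 exactly.

Treewidth 4.
One such decomposition:
Bags: B1 = {a, b, c, d, e}
Tree: (single bag)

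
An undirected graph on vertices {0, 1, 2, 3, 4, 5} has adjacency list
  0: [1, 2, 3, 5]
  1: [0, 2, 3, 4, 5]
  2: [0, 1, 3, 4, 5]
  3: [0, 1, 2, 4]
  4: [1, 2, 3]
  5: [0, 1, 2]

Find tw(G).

3

A width-3 tree decomposition is:
Bags: B1 = {1, 2, 3, 4}  B2 = {0, 1, 2, 3}  B3 = {0, 1, 2, 5}
Tree: B1–B2, B2–B3
Every bag has size at most 4, so the width is 4 − 1 = 3 and tw(G) ≤ 3. For the lower bound, the 4 vertices {0, 1, 2, 3} are pairwise adjacent, and any tree decomposition puts a clique entirely inside one bag — forcing width ≥ 3. Therefore the treewidth is 3.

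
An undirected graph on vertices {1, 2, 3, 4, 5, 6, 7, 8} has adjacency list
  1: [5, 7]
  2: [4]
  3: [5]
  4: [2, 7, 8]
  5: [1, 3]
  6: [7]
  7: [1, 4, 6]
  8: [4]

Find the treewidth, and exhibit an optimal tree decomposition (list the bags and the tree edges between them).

Treewidth 1.
One such decomposition:
Bags: B1 = {4, 7}  B2 = {2, 4}  B3 = {6, 7}  B4 = {1, 7}  B5 = {4, 8}  B6 = {1, 5}  B7 = {3, 5}
Tree: B1–B2, B1–B3, B3–B4, B2–B5, B4–B6, B6–B7

Every bag has size at most 2, so the width is 2 − 1 = 1 and tw(G) ≤ 1. Since G has at least one edge (e.g. 7–4), it is not an edgeless graph, so tw(G) ≥ 1. The upper and lower bounds meet at 1, so that is the treewidth.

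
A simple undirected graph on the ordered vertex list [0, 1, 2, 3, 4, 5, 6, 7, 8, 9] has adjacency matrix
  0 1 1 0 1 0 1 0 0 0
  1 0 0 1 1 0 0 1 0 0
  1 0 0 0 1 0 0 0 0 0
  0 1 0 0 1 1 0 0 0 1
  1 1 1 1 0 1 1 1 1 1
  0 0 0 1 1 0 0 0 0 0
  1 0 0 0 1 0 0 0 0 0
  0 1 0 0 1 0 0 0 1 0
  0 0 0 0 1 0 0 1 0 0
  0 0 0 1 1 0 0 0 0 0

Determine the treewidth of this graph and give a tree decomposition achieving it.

Each bag holds 3 vertices, so the decomposition has width 2, which upper-bounds the treewidth. Conversely, {0, 1, 4} is a clique of size 3, and the vertices of any clique must share a bag in every tree decomposition; so some bag has ≥ 3 vertices and tw(G) ≥ 2. Hence tw(G) = 2 exactly.

Treewidth 2.
One optimal decomposition is:
Bags: B1 = {0, 1, 4}  B2 = {1, 3, 4}  B3 = {1, 4, 7}  B4 = {4, 7, 8}  B5 = {3, 4, 5}  B6 = {0, 2, 4}  B7 = {3, 4, 9}  B8 = {0, 4, 6}
Tree: B1–B2, B2–B3, B3–B4, B2–B5, B1–B6, B5–B7, B1–B8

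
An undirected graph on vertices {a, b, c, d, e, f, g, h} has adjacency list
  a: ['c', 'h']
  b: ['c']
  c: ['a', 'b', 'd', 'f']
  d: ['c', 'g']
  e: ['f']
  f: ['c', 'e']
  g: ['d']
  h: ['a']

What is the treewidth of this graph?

A width-1 tree decomposition is:
Bags: B1 = {a, c}  B2 = {c, f}  B3 = {c, d}  B4 = {b, c}  B5 = {a, h}  B6 = {d, g}  B7 = {e, f}
Tree: B1–B2, B1–B3, B2–B4, B1–B5, B3–B6, B2–B7
Every bag has size at most 2, so the width is 2 − 1 = 1 and tw(G) ≤ 1. Any graph with an edge has treewidth ≥ 1, and G has the edge a–c. The upper and lower bounds meet at 1, so that is the treewidth.

1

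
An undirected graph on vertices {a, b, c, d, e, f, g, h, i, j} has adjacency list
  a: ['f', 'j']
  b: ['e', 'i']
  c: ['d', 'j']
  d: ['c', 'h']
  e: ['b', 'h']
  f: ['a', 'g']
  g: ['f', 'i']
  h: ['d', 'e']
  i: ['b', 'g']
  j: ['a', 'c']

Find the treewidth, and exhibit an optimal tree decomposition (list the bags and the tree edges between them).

The largest bag has 3 vertices, giving width 2; this decomposition certifies tw(G) ≤ 2. For the lower bound, G contains the cycle g–i–b–e–h–d–c–j–a–f–g, so G is not a forest; only forests have treewidth ≤ 1, hence tw(G) ≥ 2. Therefore the treewidth is 2.

Treewidth 2.
One optimal decomposition is:
Bags: B1 = {b, g, i}  B2 = {b, e, g}  B3 = {e, g, h}  B4 = {d, g, h}  B5 = {c, d, g}  B6 = {c, g, j}  B7 = {a, g, j}  B8 = {a, f, g}
Tree: B1–B2, B2–B3, B3–B4, B4–B5, B5–B6, B6–B7, B7–B8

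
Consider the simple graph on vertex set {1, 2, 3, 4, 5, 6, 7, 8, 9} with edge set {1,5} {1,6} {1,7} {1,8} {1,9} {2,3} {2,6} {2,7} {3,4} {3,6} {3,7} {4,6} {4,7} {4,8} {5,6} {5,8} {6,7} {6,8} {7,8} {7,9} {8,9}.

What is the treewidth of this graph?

3

A width-3 tree decomposition is:
Bags: B1 = {1, 6, 7, 8}  B2 = {4, 6, 7, 8}  B3 = {1, 5, 6, 8}  B4 = {3, 4, 6, 7}  B5 = {1, 7, 8, 9}  B6 = {2, 3, 6, 7}
Tree: B1–B2, B1–B3, B2–B4, B1–B5, B4–B6
The largest bag has 4 vertices, giving width 3; this decomposition certifies tw(G) ≤ 3. On the other hand G contains the 4-clique {1, 7, 8, 9}. A clique must lie in a single bag of any decomposition, so no decomposition can have width below 3. Hence tw(G) = 3 exactly.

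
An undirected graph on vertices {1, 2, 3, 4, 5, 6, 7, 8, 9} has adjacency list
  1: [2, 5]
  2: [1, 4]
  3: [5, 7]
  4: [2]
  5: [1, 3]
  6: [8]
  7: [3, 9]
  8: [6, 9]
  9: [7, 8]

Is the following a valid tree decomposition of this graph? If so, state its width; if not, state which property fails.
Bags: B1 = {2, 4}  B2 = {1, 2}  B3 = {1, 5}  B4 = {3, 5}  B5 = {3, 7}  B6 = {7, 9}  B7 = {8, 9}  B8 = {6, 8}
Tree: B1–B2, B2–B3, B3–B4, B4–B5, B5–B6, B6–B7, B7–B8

Every vertex of G appears in some bag (union = {1, 2, 3, 4, 5, 6, 7, 8, 9}); every edge is covered by a bag; and for each vertex v the set of bags containing v is connected in the bag tree. The decomposition is therefore valid. The largest bag has 2 vertices, so the width is 1.

Yes; width 1.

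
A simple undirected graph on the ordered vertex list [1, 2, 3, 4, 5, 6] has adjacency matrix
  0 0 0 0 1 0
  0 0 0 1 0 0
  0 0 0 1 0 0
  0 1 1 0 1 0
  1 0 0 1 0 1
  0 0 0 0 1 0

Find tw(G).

A width-1 tree decomposition is:
Bags: B1 = {4, 5}  B2 = {3, 4}  B3 = {1, 5}  B4 = {2, 4}  B5 = {5, 6}
Tree: B1–B2, B1–B3, B2–B4, B1–B5
The largest bag has 2 vertices, giving width 1; this decomposition certifies tw(G) ≤ 1. Since G has at least one edge (e.g. 5–4), it is not an edgeless graph, so tw(G) ≥ 1. The upper and lower bounds meet at 1, so that is the treewidth.

1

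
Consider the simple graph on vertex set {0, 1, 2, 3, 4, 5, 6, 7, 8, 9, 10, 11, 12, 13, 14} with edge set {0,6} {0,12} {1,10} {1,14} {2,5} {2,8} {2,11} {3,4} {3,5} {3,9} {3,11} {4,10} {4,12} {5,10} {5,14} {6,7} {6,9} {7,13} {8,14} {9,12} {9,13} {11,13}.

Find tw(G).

3

A width-3 tree decomposition is:
Bags: B1 = {1, 2, 8, 14}  B2 = {1, 2, 5, 14}  B3 = {1, 2, 5, 10}  B4 = {2, 5, 10, 11}  B5 = {3, 5, 10, 11}  B6 = {3, 4, 10, 11}  B7 = {3, 4, 11, 13}  B8 = {3, 4, 9, 13}  B9 = {4, 9, 12, 13}  B10 = {7, 9, 12, 13}  B11 = {6, 7, 9, 12}  B12 = {0, 6, 7, 12}
Tree: B1–B2, B2–B3, B3–B4, B4–B5, B5–B6, B6–B7, B7–B8, B8–B9, B9–B10, B10–B11, B11–B12
The largest bag has 4 vertices, giving width 3; this decomposition certifies tw(G) ≤ 3. For the lower bound: the 4 vertex sets {1,8,14}, {2}, {5}, {3,4,10,11} are disjoint, each induces a connected subgraph, and every pair is joined by at least one edge of G. Contracting each set to a single vertex therefore yields K_{4} as a minor, and since treewidth is minor-monotone, tw(G) ≥ tw(K_{4}) = 3. The upper and lower bounds meet at 3, so that is the treewidth.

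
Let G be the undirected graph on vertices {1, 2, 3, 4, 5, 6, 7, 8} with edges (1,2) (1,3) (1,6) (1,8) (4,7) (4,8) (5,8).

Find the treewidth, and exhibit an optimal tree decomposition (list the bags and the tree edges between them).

Treewidth 1.
Bags: B1 = {5, 8}  B2 = {4, 8}  B3 = {1, 8}  B4 = {1, 3}  B5 = {1, 2}  B6 = {4, 7}  B7 = {1, 6}
Tree: B1–B2, B1–B3, B3–B4, B4–B5, B2–B6, B4–B7

Each bag holds 2 vertices, so the decomposition has width 1, which upper-bounds the treewidth. Any graph with an edge has treewidth ≥ 1, and G has the edge 8–5. Hence tw(G) = 1 exactly.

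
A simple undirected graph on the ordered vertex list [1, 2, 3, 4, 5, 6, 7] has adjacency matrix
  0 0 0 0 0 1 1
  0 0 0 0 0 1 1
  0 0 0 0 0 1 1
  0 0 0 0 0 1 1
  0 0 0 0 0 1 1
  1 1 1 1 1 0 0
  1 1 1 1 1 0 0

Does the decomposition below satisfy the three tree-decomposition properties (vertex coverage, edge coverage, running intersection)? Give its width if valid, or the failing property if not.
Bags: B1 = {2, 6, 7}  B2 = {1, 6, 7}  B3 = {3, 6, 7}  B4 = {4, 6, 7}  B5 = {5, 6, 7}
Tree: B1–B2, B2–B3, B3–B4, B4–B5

Yes; width 2.

Checking the three conditions: (i) the bags cover all of {1, 2, 3, 4, 5, 6, 7}; (ii) for each edge, some bag contains both endpoints; (iii) the bags containing any fixed vertex form a subtree. All hold, so the decomposition is valid with width 3 − 1 = 2.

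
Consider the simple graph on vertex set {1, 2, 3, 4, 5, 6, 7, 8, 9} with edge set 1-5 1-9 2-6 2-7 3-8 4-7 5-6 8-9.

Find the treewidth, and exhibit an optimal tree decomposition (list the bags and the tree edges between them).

Every bag has size at most 2, so the width is 2 − 1 = 1 and tw(G) ≤ 1. Any graph with an edge has treewidth ≥ 1, and G has the edge 4–7. Combining the bounds, tw(G) = 1.

Treewidth 1.
Bags: B1 = {4, 7}  B2 = {2, 7}  B3 = {2, 6}  B4 = {5, 6}  B5 = {1, 5}  B6 = {1, 9}  B7 = {8, 9}  B8 = {3, 8}
Tree: B1–B2, B2–B3, B3–B4, B4–B5, B5–B6, B6–B7, B7–B8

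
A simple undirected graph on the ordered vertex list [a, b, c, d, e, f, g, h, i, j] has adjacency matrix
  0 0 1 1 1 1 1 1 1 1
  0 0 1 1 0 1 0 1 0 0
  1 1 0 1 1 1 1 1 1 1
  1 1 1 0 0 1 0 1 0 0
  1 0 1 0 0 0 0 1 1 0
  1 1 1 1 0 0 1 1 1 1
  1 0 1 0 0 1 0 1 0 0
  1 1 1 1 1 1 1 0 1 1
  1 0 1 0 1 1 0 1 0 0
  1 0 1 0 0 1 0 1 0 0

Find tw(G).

A width-4 tree decomposition is:
Bags: B1 = {a, c, e, h, i}  B2 = {a, c, f, h, i}  B3 = {a, c, f, h, j}  B4 = {a, c, d, f, h}  B5 = {a, c, f, g, h}  B6 = {b, c, d, f, h}
Tree: B1–B2, B2–B3, B2–B4, B4–B5, B4–B6
Every bag has size at most 5, so the width is 5 − 1 = 4 and tw(G) ≤ 4. On the other hand G contains the 5-clique {a, c, e, h, i}. A clique must lie in a single bag of any decomposition, so no decomposition can have width below 4. Therefore the treewidth is 4.

4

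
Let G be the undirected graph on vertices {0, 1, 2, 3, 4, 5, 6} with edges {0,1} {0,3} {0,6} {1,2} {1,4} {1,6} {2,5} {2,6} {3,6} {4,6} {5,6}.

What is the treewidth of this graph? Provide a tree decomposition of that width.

Treewidth 2.
One such decomposition:
Bags: B1 = {1, 2, 6}  B2 = {1, 4, 6}  B3 = {0, 1, 6}  B4 = {2, 5, 6}  B5 = {0, 3, 6}
Tree: B1–B2, B1–B3, B1–B4, B3–B5

Each bag holds 3 vertices, so the decomposition has width 2, which upper-bounds the treewidth. On the other hand G contains the 3-clique {0, 1, 6}. A clique must lie in a single bag of any decomposition, so no decomposition can have width below 2. The upper and lower bounds meet at 2, so that is the treewidth.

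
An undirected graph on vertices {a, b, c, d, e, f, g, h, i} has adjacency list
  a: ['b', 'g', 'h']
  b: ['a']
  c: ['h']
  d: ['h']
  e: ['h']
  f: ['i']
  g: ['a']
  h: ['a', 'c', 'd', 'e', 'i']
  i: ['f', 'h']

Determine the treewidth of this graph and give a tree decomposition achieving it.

Treewidth 1.
One optimal decomposition is:
Bags: B1 = {c, h}  B2 = {d, h}  B3 = {e, h}  B4 = {h, i}  B5 = {a, h}  B6 = {a, g}  B7 = {a, b}  B8 = {f, i}
Tree: B1–B2, B2–B3, B1–B4, B1–B5, B5–B6, B6–B7, B4–B8

Each bag holds 2 vertices, so the decomposition has width 1, which upper-bounds the treewidth. Any graph with an edge has treewidth ≥ 1, and G has the edge c–h. Combining the bounds, tw(G) = 1.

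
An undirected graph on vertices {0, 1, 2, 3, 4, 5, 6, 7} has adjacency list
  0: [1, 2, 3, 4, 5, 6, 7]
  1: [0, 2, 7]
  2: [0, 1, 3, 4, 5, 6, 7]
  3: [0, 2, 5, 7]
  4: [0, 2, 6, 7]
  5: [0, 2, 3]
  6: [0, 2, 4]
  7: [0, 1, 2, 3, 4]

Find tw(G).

A width-3 tree decomposition is:
Bags: B1 = {0, 2, 4, 6}  B2 = {0, 2, 4, 7}  B3 = {0, 2, 3, 7}  B4 = {0, 2, 3, 5}  B5 = {0, 1, 2, 7}
Tree: B1–B2, B2–B3, B3–B4, B2–B5
The largest bag has 4 vertices, giving width 3; this decomposition certifies tw(G) ≤ 3. Conversely, {0, 2, 3, 5} is a clique of size 4, and the vertices of any clique must share a bag in every tree decomposition; so some bag has ≥ 4 vertices and tw(G) ≥ 3. The upper and lower bounds meet at 3, so that is the treewidth.

3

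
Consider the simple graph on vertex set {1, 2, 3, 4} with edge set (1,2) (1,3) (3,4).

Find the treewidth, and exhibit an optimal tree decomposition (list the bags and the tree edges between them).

Treewidth 1.
Bags: B1 = {3, 4}  B2 = {1, 3}  B3 = {1, 2}
Tree: B1–B2, B2–B3

The largest bag has 2 vertices, giving width 1; this decomposition certifies tw(G) ≤ 1. Any graph with an edge has treewidth ≥ 1, and G has the edge 4–3. Combining the bounds, tw(G) = 1.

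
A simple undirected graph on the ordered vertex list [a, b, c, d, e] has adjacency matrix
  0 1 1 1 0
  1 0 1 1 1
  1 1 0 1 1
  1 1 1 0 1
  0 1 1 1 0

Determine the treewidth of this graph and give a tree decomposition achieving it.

Treewidth 3.
Bags: B1 = {b, c, d, e}  B2 = {a, b, c, d}
Tree: B1–B2

Every bag has size at most 4, so the width is 4 − 1 = 3 and tw(G) ≤ 3. On the other hand G contains the 4-clique {b, c, d, e}. A clique must lie in a single bag of any decomposition, so no decomposition can have width below 3. Hence tw(G) = 3 exactly.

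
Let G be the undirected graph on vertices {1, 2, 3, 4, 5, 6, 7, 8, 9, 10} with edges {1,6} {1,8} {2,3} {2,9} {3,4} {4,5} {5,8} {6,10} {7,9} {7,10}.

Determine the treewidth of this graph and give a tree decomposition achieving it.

Treewidth 2.
Bags: B1 = {1, 6, 10}  B2 = {1, 7, 10}  B3 = {1, 7, 9}  B4 = {1, 2, 9}  B5 = {1, 2, 3}  B6 = {1, 3, 4}  B7 = {1, 4, 5}  B8 = {1, 5, 8}
Tree: B1–B2, B2–B3, B3–B4, B4–B5, B5–B6, B6–B7, B7–B8

Each bag holds 3 vertices, so the decomposition has width 2, which upper-bounds the treewidth. The edges 1–6–10–7–9–2–3–4–5–8–1 form a cycle, so G is not a tree and its treewidth is at least 2. Hence tw(G) = 2 exactly.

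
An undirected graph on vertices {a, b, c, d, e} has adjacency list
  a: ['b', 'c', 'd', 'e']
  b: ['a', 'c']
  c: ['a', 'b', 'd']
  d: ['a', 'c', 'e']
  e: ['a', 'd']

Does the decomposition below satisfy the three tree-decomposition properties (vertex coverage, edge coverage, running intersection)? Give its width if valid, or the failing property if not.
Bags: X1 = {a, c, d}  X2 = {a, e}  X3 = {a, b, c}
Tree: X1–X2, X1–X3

No — edge (d,e) lies in no bag.

A tree decomposition must satisfy three properties: every vertex lies in some bag; for every edge, both endpoints lie together in some bag; and for every vertex, the bags containing it form a connected subtree. Here edge (d,e) lies in no bag, so the decomposition is invalid.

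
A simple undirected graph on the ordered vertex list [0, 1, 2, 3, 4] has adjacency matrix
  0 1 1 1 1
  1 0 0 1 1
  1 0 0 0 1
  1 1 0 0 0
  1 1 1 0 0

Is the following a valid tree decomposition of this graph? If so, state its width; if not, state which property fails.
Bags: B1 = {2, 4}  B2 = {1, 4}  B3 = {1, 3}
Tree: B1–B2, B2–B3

A tree decomposition must satisfy three properties: every vertex lies in some bag; for every edge, both endpoints lie together in some bag; and for every vertex, the bags containing it form a connected subtree. Here vertex 0 appears in no bag, so the decomposition is invalid.

No — vertex 0 appears in no bag.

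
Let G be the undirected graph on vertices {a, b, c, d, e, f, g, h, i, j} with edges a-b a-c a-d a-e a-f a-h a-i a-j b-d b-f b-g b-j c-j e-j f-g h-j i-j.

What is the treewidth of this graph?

A width-2 tree decomposition is:
Bags: B1 = {a, b, j}  B2 = {a, i, j}  B3 = {a, c, j}  B4 = {a, h, j}  B5 = {a, b, f}  B6 = {a, e, j}  B7 = {b, f, g}  B8 = {a, b, d}
Tree: B1–B2, B1–B3, B3–B4, B1–B5, B1–B6, B5–B7, B5–B8
Every bag has size at most 3, so the width is 3 − 1 = 2 and tw(G) ≤ 2. Conversely, {b, f, g} is a clique of size 3, and the vertices of any clique must share a bag in every tree decomposition; so some bag has ≥ 3 vertices and tw(G) ≥ 2. Combining the bounds, tw(G) = 2.

2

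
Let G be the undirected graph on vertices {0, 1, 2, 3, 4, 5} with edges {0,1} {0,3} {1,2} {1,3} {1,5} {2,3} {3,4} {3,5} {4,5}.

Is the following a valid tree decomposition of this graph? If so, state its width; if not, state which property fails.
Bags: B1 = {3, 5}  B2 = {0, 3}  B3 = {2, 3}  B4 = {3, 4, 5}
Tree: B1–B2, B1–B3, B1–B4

No — vertex 1 appears in no bag.

A tree decomposition must satisfy three properties: every vertex lies in some bag; for every edge, both endpoints lie together in some bag; and for every vertex, the bags containing it form a connected subtree. Here vertex 1 appears in no bag, so the decomposition is invalid.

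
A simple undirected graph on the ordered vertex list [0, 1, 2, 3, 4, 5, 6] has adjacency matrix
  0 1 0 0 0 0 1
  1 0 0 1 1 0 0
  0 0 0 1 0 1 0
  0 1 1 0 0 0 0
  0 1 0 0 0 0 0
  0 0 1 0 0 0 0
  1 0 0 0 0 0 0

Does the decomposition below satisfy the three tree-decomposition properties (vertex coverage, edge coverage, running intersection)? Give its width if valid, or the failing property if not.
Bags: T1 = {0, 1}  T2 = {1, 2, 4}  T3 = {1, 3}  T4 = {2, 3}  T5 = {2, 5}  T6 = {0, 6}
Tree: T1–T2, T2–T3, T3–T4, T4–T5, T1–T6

A tree decomposition must satisfy three properties: every vertex lies in some bag; for every edge, both endpoints lie together in some bag; and for every vertex, the bags containing it form a connected subtree. Here bags containing vertex 2 are not connected in the tree, so the decomposition is invalid.

No — bags containing vertex 2 are not connected in the tree.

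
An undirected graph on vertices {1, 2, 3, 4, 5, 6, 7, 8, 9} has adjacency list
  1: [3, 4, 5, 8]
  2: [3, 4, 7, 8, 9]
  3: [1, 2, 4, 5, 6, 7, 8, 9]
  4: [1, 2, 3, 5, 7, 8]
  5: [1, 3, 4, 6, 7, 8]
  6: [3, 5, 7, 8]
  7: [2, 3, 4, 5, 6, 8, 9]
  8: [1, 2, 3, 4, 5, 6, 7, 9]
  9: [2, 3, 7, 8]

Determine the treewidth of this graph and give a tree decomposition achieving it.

Treewidth 4.
One optimal decomposition is:
Bags: B1 = {2, 3, 4, 7, 8}  B2 = {2, 3, 7, 8, 9}  B3 = {3, 4, 5, 7, 8}  B4 = {1, 3, 4, 5, 8}  B5 = {3, 5, 6, 7, 8}
Tree: B1–B2, B1–B3, B3–B4, B3–B5

Every bag has size at most 5, so the width is 5 − 1 = 4 and tw(G) ≤ 4. On the other hand G contains the 5-clique {1, 3, 4, 5, 8}. A clique must lie in a single bag of any decomposition, so no decomposition can have width below 4. Combining the bounds, tw(G) = 4.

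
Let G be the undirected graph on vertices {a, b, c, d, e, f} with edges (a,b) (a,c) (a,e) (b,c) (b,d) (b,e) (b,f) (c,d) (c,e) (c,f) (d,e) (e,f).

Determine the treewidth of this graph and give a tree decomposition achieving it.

Each bag holds 4 vertices, so the decomposition has width 3, which upper-bounds the treewidth. For the lower bound, the 4 vertices {b, c, d, e} are pairwise adjacent, and any tree decomposition puts a clique entirely inside one bag — forcing width ≥ 3. The upper and lower bounds meet at 3, so that is the treewidth.

Treewidth 3.
One such decomposition:
Bags: B1 = {b, c, e, f}  B2 = {a, b, c, e}  B3 = {b, c, d, e}
Tree: B1–B2, B1–B3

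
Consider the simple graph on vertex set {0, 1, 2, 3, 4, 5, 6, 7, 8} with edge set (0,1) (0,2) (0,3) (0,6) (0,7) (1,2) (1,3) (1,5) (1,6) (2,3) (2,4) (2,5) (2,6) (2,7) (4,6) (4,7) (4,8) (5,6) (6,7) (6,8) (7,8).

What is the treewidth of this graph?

3

A width-3 tree decomposition is:
Bags: B1 = {0, 2, 6, 7}  B2 = {0, 1, 2, 6}  B3 = {2, 4, 6, 7}  B4 = {4, 6, 7, 8}  B5 = {0, 1, 2, 3}  B6 = {1, 2, 5, 6}
Tree: B1–B2, B1–B3, B3–B4, B2–B5, B2–B6
The largest bag has 4 vertices, giving width 3; this decomposition certifies tw(G) ≤ 3. For the lower bound, the 4 vertices {4, 6, 7, 8} are pairwise adjacent, and any tree decomposition puts a clique entirely inside one bag — forcing width ≥ 3. The upper and lower bounds meet at 3, so that is the treewidth.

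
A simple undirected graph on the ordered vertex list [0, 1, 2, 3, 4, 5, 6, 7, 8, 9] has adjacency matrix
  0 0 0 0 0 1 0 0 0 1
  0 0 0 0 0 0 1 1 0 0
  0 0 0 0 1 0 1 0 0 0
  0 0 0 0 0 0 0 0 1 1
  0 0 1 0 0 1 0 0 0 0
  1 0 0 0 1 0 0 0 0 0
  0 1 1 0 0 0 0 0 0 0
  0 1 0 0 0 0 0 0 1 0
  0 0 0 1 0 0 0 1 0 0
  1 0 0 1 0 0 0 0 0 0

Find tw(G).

2

A width-2 tree decomposition is:
Bags: B1 = {0, 3, 9}  B2 = {0, 3, 5}  B3 = {3, 4, 5}  B4 = {2, 3, 4}  B5 = {2, 3, 6}  B6 = {1, 3, 6}  B7 = {1, 3, 7}  B8 = {3, 7, 8}
Tree: B1–B2, B2–B3, B3–B4, B4–B5, B5–B6, B6–B7, B7–B8
Each bag holds 3 vertices, so the decomposition has width 2, which upper-bounds the treewidth. The edges 3–9–0–5–4–2–6–1–7–8–3 form a cycle, so G is not a tree and its treewidth is at least 2. Combining the bounds, tw(G) = 2.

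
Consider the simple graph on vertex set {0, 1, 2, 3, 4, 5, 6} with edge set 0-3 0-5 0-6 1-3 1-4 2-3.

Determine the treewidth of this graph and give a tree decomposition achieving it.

Treewidth 1.
Bags: B1 = {2, 3}  B2 = {0, 3}  B3 = {0, 6}  B4 = {0, 5}  B5 = {1, 3}  B6 = {1, 4}
Tree: B1–B2, B2–B3, B3–B4, B1–B5, B5–B6

The largest bag has 2 vertices, giving width 1; this decomposition certifies tw(G) ≤ 1. G has an edge, so its treewidth is at least 1. Hence tw(G) = 1 exactly.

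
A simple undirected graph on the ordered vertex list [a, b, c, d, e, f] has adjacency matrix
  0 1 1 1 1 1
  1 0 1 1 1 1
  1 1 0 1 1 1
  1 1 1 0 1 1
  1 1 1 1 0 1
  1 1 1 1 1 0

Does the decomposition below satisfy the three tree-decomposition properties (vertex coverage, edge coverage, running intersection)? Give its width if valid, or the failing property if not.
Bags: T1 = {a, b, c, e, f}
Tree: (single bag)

No — vertex d appears in no bag.

A tree decomposition must satisfy three properties: every vertex lies in some bag; for every edge, both endpoints lie together in some bag; and for every vertex, the bags containing it form a connected subtree. Here vertex d appears in no bag, so the decomposition is invalid.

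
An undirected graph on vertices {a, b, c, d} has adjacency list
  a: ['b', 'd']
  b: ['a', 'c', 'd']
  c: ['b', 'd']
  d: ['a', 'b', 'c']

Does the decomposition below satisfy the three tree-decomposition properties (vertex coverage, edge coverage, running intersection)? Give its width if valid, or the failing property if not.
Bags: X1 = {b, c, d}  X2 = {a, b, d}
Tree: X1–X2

Vertex coverage: the bags together contain {a, b, c, d}, the full vertex set. Edge coverage: each edge of G has both endpoints in at least one bag. Running intersection: for every vertex, the bags containing it form a connected subtree. All three properties hold, so this is a valid tree decomposition of width max|bag| − 1 = 2, and hence tw(G) ≤ 2.

Yes; width 2.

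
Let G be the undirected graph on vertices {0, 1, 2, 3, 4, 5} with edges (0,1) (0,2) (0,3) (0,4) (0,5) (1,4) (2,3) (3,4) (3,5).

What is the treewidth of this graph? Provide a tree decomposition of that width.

Treewidth 2.
One such decomposition:
Bags: B1 = {0, 3, 4}  B2 = {0, 3, 5}  B3 = {0, 2, 3}  B4 = {0, 1, 4}
Tree: B1–B2, B2–B3, B1–B4

Each bag holds 3 vertices, so the decomposition has width 2, which upper-bounds the treewidth. For the lower bound, the 3 vertices {0, 1, 4} are pairwise adjacent, and any tree decomposition puts a clique entirely inside one bag — forcing width ≥ 2. Therefore the treewidth is 2.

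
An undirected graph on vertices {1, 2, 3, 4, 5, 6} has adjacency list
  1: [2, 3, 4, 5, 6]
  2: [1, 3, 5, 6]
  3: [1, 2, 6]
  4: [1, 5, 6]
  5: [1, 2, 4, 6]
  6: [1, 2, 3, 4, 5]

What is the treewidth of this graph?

A width-3 tree decomposition is:
Bags: B1 = {1, 2, 3, 6}  B2 = {1, 2, 5, 6}  B3 = {1, 4, 5, 6}
Tree: B1–B2, B2–B3
Every bag has size at most 4, so the width is 4 − 1 = 3 and tw(G) ≤ 3. For the lower bound, the 4 vertices {1, 2, 3, 6} are pairwise adjacent, and any tree decomposition puts a clique entirely inside one bag — forcing width ≥ 3. Therefore the treewidth is 3.

3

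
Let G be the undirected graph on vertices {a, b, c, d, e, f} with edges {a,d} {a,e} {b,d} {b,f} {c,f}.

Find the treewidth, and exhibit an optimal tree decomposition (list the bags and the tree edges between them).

Treewidth 1.
One such decomposition:
Bags: B1 = {c, f}  B2 = {b, f}  B3 = {b, d}  B4 = {a, d}  B5 = {a, e}
Tree: B1–B2, B2–B3, B3–B4, B4–B5

Every bag has size at most 2, so the width is 2 − 1 = 1 and tw(G) ≤ 1. Since G has at least one edge (e.g. c–f), it is not an edgeless graph, so tw(G) ≥ 1. The upper and lower bounds meet at 1, so that is the treewidth.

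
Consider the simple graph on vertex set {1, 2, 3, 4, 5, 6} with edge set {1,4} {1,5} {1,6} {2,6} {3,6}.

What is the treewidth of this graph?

1

A width-1 tree decomposition is:
Bags: B1 = {1, 6}  B2 = {3, 6}  B3 = {2, 6}  B4 = {1, 5}  B5 = {1, 4}
Tree: B1–B2, B2–B3, B1–B4, B4–B5
The largest bag has 2 vertices, giving width 1; this decomposition certifies tw(G) ≤ 1. G has an edge, so its treewidth is at least 1. Therefore the treewidth is 1.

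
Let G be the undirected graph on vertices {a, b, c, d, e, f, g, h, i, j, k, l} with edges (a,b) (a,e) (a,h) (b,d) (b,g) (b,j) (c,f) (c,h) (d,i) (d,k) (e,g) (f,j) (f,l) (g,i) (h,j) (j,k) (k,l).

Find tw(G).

3

A width-3 tree decomposition is:
Bags: B1 = {d, e, g, i}  B2 = {b, d, e, g}  B3 = {a, b, d, e}  B4 = {a, b, d, k}  B5 = {a, b, j, k}  B6 = {a, h, j, k}  B7 = {h, j, k, l}  B8 = {f, h, j, l}  B9 = {c, f, h, l}
Tree: B1–B2, B2–B3, B3–B4, B4–B5, B5–B6, B6–B7, B7–B8, B8–B9
Each bag holds 4 vertices, so the decomposition has width 3, which upper-bounds the treewidth. For the lower bound: the 4 vertex sets {e,g,i}, {d}, {b}, {a,h,j,k} are disjoint, each induces a connected subgraph, and every pair is joined by at least one edge of G. Contracting each set to a single vertex therefore yields K_{4} as a minor, and since treewidth is minor-monotone, tw(G) ≥ tw(K_{4}) = 3. The upper and lower bounds meet at 3, so that is the treewidth.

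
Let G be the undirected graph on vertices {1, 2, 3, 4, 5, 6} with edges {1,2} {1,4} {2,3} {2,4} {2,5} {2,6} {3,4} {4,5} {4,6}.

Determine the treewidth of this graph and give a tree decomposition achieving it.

Every bag has size at most 3, so the width is 3 − 1 = 2 and tw(G) ≤ 2. Conversely, {1, 2, 4} is a clique of size 3, and the vertices of any clique must share a bag in every tree decomposition; so some bag has ≥ 3 vertices and tw(G) ≥ 2. Hence tw(G) = 2 exactly.

Treewidth 2.
Bags: B1 = {2, 4, 5}  B2 = {2, 3, 4}  B3 = {2, 4, 6}  B4 = {1, 2, 4}
Tree: B1–B2, B2–B3, B2–B4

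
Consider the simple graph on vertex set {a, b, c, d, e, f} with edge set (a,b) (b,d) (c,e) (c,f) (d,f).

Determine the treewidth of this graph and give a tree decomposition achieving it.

Each bag holds 2 vertices, so the decomposition has width 1, which upper-bounds the treewidth. Any graph with an edge has treewidth ≥ 1, and G has the edge e–c. Therefore the treewidth is 1.

Treewidth 1.
One such decomposition:
Bags: B1 = {c, e}  B2 = {c, f}  B3 = {d, f}  B4 = {b, d}  B5 = {a, b}
Tree: B1–B2, B2–B3, B3–B4, B4–B5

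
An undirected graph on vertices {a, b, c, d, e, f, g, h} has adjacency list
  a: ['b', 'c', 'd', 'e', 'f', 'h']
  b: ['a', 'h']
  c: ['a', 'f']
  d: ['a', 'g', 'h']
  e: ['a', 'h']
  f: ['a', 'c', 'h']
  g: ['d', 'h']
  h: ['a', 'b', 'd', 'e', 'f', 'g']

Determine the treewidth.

2

A width-2 tree decomposition is:
Bags: B1 = {a, e, h}  B2 = {a, d, h}  B3 = {a, b, h}  B4 = {d, g, h}  B5 = {a, f, h}  B6 = {a, c, f}
Tree: B1–B2, B1–B3, B2–B4, B3–B5, B5–B6
Every bag has size at most 3, so the width is 3 − 1 = 2 and tw(G) ≤ 2. For the lower bound, the 3 vertices {d, g, h} are pairwise adjacent, and any tree decomposition puts a clique entirely inside one bag — forcing width ≥ 2. Therefore the treewidth is 2.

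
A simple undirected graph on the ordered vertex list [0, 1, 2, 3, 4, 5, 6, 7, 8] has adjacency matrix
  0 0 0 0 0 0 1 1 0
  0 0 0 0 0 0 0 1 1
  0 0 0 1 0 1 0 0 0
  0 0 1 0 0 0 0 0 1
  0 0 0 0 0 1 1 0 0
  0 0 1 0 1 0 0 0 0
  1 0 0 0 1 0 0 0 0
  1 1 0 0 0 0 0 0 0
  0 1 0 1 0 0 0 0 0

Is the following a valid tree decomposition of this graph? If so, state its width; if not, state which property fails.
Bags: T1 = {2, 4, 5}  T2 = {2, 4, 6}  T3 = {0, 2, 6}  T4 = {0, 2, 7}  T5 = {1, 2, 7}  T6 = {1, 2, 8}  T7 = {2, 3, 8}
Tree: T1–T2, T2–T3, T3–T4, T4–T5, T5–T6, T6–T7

Yes; width 2.

Every vertex of G appears in some bag (union = {0, 1, 2, 3, 4, 5, 6, 7, 8}); every edge is covered by a bag; and for each vertex v the set of bags containing v is connected in the bag tree. The decomposition is therefore valid. The largest bag has 3 vertices, so the width is 2.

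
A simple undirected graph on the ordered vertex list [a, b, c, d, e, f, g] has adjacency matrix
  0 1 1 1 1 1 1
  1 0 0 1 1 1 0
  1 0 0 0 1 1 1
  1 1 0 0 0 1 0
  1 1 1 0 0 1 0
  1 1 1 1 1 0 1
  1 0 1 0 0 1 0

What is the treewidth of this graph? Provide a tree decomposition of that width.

Every bag has size at most 4, so the width is 4 − 1 = 3 and tw(G) ≤ 3. On the other hand G contains the 4-clique {a, c, f, g}. A clique must lie in a single bag of any decomposition, so no decomposition can have width below 3. Hence tw(G) = 3 exactly.

Treewidth 3.
One optimal decomposition is:
Bags: B1 = {a, c, f, g}  B2 = {a, c, e, f}  B3 = {a, b, e, f}  B4 = {a, b, d, f}
Tree: B1–B2, B2–B3, B3–B4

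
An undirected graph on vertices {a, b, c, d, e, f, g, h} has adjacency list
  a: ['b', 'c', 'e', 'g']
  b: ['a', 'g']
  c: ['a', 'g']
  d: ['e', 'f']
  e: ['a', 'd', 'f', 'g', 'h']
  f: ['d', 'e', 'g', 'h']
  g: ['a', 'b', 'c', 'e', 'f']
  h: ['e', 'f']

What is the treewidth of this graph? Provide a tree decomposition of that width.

Treewidth 2.
One optimal decomposition is:
Bags: B1 = {a, b, g}  B2 = {a, e, g}  B3 = {a, c, g}  B4 = {e, f, g}  B5 = {e, f, h}  B6 = {d, e, f}
Tree: B1–B2, B2–B3, B2–B4, B4–B5, B4–B6

Every bag has size at most 3, so the width is 3 − 1 = 2 and tw(G) ≤ 2. On the other hand G contains the 3-clique {d, e, f}. A clique must lie in a single bag of any decomposition, so no decomposition can have width below 2. Combining the bounds, tw(G) = 2.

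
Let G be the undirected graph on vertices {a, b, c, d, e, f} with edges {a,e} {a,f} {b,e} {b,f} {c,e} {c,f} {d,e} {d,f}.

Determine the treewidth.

A width-2 tree decomposition is:
Bags: B1 = {b, e, f}  B2 = {a, e, f}  B3 = {d, e, f}  B4 = {c, e, f}
Tree: B1–B2, B2–B3, B3–B4
Every bag has size at most 3, so the width is 3 − 1 = 2 and tw(G) ≤ 2. Since b–f–a–e–b is a cycle in G, G is not acyclic. Forests are exactly the graphs of treewidth ≤ 1, so tw(G) ≥ 2. The upper and lower bounds meet at 2, so that is the treewidth.

2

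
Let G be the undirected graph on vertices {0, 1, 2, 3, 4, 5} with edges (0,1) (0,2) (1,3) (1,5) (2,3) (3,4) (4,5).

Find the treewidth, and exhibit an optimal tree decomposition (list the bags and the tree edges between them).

Treewidth 2.
One optimal decomposition is:
Bags: B1 = {3, 4, 5}  B2 = {1, 3, 5}  B3 = {1, 2, 3}  B4 = {0, 1, 2}
Tree: B1–B2, B2–B3, B3–B4

The largest bag has 3 vertices, giving width 2; this decomposition certifies tw(G) ≤ 2. Since 4–5–1–3–4 is a cycle in G, G is not acyclic. Forests are exactly the graphs of treewidth ≤ 1, so tw(G) ≥ 2. The upper and lower bounds meet at 2, so that is the treewidth.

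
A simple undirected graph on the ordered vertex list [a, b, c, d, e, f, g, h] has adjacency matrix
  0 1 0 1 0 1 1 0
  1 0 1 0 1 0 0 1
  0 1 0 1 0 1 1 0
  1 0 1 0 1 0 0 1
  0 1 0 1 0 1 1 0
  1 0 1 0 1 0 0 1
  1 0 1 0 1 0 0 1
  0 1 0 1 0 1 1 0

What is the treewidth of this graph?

A width-4 tree decomposition is:
Bags: B1 = {a, c, e, f, h}  B2 = {a, c, e, g, h}  B3 = {a, b, c, e, h}  B4 = {a, c, d, e, h}
Tree: B1–B2, B2–B3, B3–B4
Every bag has size at most 5, so the width is 5 − 1 = 4 and tw(G) ≤ 4. For the lower bound: the 5 vertex sets {a,f}, {e,g}, {b,h}, {c}, {d} are disjoint, each induces a connected subgraph, and every pair is joined by at least one edge of G. Contracting each set to a single vertex therefore yields K_{5} as a minor, and since treewidth is minor-monotone, tw(G) ≥ tw(K_{5}) = 4. Combining the bounds, tw(G) = 4.

4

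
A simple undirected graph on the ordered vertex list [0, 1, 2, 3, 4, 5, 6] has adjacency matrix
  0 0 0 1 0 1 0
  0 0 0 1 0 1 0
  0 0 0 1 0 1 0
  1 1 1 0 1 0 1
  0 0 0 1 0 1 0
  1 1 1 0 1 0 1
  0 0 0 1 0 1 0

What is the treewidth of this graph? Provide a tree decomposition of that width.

Treewidth 2.
Bags: B1 = {0, 3, 5}  B2 = {2, 3, 5}  B3 = {1, 3, 5}  B4 = {3, 5, 6}  B5 = {3, 4, 5}
Tree: B1–B2, B2–B3, B3–B4, B4–B5

Each bag holds 3 vertices, so the decomposition has width 2, which upper-bounds the treewidth. The edges 5–0–3–2–5 form a cycle, so G is not a tree and its treewidth is at least 2. Combining the bounds, tw(G) = 2.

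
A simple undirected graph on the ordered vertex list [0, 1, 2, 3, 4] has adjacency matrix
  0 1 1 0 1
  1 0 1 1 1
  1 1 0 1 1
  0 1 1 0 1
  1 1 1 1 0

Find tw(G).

3

A width-3 tree decomposition is:
Bags: B1 = {1, 2, 3, 4}  B2 = {0, 1, 2, 4}
Tree: B1–B2
Each bag holds 4 vertices, so the decomposition has width 3, which upper-bounds the treewidth. Conversely, {0, 1, 2, 4} is a clique of size 4, and the vertices of any clique must share a bag in every tree decomposition; so some bag has ≥ 4 vertices and tw(G) ≥ 3. Therefore the treewidth is 3.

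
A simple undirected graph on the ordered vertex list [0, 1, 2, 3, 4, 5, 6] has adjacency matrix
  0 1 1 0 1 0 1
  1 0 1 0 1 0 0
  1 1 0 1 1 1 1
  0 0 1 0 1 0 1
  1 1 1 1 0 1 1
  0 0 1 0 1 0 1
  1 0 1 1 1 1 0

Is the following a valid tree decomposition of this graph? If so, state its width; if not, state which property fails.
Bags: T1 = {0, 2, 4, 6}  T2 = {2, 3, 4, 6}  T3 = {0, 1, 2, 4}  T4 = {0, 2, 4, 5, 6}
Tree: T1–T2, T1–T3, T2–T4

No — bags containing vertex 0 are not connected in the tree.

A tree decomposition must satisfy three properties: every vertex lies in some bag; for every edge, both endpoints lie together in some bag; and for every vertex, the bags containing it form a connected subtree. Here bags containing vertex 0 are not connected in the tree, so the decomposition is invalid.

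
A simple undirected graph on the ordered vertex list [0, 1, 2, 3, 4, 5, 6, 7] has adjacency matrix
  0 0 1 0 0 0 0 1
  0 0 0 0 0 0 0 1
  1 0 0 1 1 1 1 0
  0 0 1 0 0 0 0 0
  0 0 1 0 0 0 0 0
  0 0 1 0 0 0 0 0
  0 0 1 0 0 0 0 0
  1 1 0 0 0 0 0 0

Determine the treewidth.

1

A width-1 tree decomposition is:
Bags: B1 = {2, 3}  B2 = {0, 2}  B3 = {0, 7}  B4 = {2, 6}  B5 = {2, 5}  B6 = {1, 7}  B7 = {2, 4}
Tree: B1–B2, B2–B3, B2–B4, B2–B5, B3–B6, B5–B7
The largest bag has 2 vertices, giving width 1; this decomposition certifies tw(G) ≤ 1. Since G has at least one edge (e.g. 3–2), it is not an edgeless graph, so tw(G) ≥ 1. Hence tw(G) = 1 exactly.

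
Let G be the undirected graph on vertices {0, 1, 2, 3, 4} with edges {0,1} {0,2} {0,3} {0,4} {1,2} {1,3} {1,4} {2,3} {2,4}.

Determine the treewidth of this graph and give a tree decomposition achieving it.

The largest bag has 4 vertices, giving width 3; this decomposition certifies tw(G) ≤ 3. For the lower bound, the 4 vertices {0, 1, 2, 3} are pairwise adjacent, and any tree decomposition puts a clique entirely inside one bag — forcing width ≥ 3. The upper and lower bounds meet at 3, so that is the treewidth.

Treewidth 3.
Bags: B1 = {0, 1, 2, 3}  B2 = {0, 1, 2, 4}
Tree: B1–B2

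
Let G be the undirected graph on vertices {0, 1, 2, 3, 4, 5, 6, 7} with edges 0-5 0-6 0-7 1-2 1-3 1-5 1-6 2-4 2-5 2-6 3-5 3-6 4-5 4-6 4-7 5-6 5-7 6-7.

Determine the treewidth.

3

A width-3 tree decomposition is:
Bags: B1 = {2, 4, 5, 6}  B2 = {4, 5, 6, 7}  B3 = {1, 2, 5, 6}  B4 = {1, 3, 5, 6}  B5 = {0, 5, 6, 7}
Tree: B1–B2, B1–B3, B3–B4, B2–B5
The largest bag has 4 vertices, giving width 3; this decomposition certifies tw(G) ≤ 3. Conversely, {0, 5, 6, 7} is a clique of size 4, and the vertices of any clique must share a bag in every tree decomposition; so some bag has ≥ 4 vertices and tw(G) ≥ 3. The upper and lower bounds meet at 3, so that is the treewidth.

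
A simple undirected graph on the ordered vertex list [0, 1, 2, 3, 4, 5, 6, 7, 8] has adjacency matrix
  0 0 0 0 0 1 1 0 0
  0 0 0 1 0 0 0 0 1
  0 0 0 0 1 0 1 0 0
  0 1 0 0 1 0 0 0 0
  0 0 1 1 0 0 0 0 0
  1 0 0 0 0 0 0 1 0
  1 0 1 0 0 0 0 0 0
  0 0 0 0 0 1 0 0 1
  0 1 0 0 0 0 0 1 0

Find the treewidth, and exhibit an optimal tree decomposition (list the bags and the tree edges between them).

Treewidth 2.
Bags: B1 = {5, 7, 8}  B2 = {1, 5, 8}  B3 = {1, 3, 5}  B4 = {3, 4, 5}  B5 = {2, 4, 5}  B6 = {2, 5, 6}  B7 = {0, 5, 6}
Tree: B1–B2, B2–B3, B3–B4, B4–B5, B5–B6, B6–B7

The largest bag has 3 vertices, giving width 2; this decomposition certifies tw(G) ≤ 2. Since 5–7–8–1–3–4–2–6–0–5 is a cycle in G, G is not acyclic. Forests are exactly the graphs of treewidth ≤ 1, so tw(G) ≥ 2. Therefore the treewidth is 2.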